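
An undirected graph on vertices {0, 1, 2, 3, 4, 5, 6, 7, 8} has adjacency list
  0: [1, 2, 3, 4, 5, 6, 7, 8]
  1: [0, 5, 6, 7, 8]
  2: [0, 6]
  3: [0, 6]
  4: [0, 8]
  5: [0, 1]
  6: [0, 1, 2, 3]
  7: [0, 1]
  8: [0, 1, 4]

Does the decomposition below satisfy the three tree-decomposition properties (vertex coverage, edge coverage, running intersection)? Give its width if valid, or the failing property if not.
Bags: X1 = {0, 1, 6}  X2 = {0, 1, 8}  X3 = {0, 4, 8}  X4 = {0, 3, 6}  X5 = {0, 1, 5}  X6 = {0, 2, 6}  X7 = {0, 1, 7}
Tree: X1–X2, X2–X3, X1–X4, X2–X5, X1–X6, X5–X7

Every vertex of G appears in some bag (union = {0, 1, 2, 3, 4, 5, 6, 7, 8}); every edge is covered by a bag; and for each vertex v the set of bags containing v is connected in the bag tree. The decomposition is therefore valid. The largest bag has 3 vertices, so the width is 2.

Yes; width 2.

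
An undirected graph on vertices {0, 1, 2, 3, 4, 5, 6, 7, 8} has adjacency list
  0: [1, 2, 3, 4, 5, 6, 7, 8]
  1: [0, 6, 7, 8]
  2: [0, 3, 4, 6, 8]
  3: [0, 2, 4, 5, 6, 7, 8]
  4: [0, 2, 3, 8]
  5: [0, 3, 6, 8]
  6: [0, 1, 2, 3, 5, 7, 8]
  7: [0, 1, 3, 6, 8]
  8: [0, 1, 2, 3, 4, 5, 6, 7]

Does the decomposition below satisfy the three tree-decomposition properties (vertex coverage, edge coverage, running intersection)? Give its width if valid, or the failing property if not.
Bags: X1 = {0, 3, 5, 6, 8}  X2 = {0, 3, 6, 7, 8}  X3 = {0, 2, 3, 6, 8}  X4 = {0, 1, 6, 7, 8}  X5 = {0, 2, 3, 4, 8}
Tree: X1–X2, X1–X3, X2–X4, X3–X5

Vertex coverage: the bags together contain {0, 1, 2, 3, 4, 5, 6, 7, 8}, the full vertex set. Edge coverage: each edge of G has both endpoints in at least one bag. Running intersection: for every vertex, the bags containing it form a connected subtree. All three properties hold, so this is a valid tree decomposition of width max|bag| − 1 = 4, and hence tw(G) ≤ 4.

Yes; width 4.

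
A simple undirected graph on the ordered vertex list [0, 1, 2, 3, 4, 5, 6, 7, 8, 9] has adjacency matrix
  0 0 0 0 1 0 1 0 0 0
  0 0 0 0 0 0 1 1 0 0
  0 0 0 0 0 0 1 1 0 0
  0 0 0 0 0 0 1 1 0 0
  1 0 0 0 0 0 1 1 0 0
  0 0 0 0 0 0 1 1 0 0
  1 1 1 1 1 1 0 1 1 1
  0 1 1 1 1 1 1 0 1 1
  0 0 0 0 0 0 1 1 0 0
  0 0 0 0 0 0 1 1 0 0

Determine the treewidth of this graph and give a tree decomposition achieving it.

The largest bag has 3 vertices, giving width 2; this decomposition certifies tw(G) ≤ 2. Conversely, {0, 4, 6} is a clique of size 3, and the vertices of any clique must share a bag in every tree decomposition; so some bag has ≥ 3 vertices and tw(G) ≥ 2. Therefore the treewidth is 2.

Treewidth 2.
One optimal decomposition is:
Bags: B1 = {2, 6, 7}  B2 = {4, 6, 7}  B3 = {6, 7, 9}  B4 = {5, 6, 7}  B5 = {6, 7, 8}  B6 = {1, 6, 7}  B7 = {3, 6, 7}  B8 = {0, 4, 6}
Tree: B1–B2, B1–B3, B2–B4, B3–B5, B2–B6, B4–B7, B2–B8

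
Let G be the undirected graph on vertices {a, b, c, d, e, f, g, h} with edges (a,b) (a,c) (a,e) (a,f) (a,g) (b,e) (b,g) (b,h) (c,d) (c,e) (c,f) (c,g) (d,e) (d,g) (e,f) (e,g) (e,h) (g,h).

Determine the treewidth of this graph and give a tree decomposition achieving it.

Treewidth 3.
Bags: B1 = {a, c, e, g}  B2 = {a, c, e, f}  B3 = {c, d, e, g}  B4 = {a, b, e, g}  B5 = {b, e, g, h}
Tree: B1–B2, B1–B3, B1–B4, B4–B5

Each bag holds 4 vertices, so the decomposition has width 3, which upper-bounds the treewidth. For the lower bound, the 4 vertices {c, d, e, g} are pairwise adjacent, and any tree decomposition puts a clique entirely inside one bag — forcing width ≥ 3. Therefore the treewidth is 3.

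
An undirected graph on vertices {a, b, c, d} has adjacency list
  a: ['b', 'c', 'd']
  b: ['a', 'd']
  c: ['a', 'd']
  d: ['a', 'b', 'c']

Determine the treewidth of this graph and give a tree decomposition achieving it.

The largest bag has 3 vertices, giving width 2; this decomposition certifies tw(G) ≤ 2. On the other hand G contains the 3-clique {a, c, d}. A clique must lie in a single bag of any decomposition, so no decomposition can have width below 2. Hence tw(G) = 2 exactly.

Treewidth 2.
Bags: B1 = {a, c, d}  B2 = {a, b, d}
Tree: B1–B2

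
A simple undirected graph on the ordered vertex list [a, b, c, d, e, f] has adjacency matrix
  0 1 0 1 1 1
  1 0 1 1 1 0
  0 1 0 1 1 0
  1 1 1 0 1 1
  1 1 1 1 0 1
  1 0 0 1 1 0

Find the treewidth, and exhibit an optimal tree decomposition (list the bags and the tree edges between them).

Treewidth 3.
One such decomposition:
Bags: B1 = {a, b, d, e}  B2 = {b, c, d, e}  B3 = {a, d, e, f}
Tree: B1–B2, B1–B3

The largest bag has 4 vertices, giving width 3; this decomposition certifies tw(G) ≤ 3. For the lower bound, the 4 vertices {b, c, d, e} are pairwise adjacent, and any tree decomposition puts a clique entirely inside one bag — forcing width ≥ 3. Therefore the treewidth is 3.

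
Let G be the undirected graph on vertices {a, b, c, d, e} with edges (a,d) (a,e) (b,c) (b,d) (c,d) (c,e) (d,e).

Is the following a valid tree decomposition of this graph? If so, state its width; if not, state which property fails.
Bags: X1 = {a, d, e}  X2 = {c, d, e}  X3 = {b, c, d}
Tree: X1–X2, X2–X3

Yes; width 2.

Every vertex of G appears in some bag (union = {a, b, c, d, e}); every edge is covered by a bag; and for each vertex v the set of bags containing v is connected in the bag tree. The decomposition is therefore valid. The largest bag has 3 vertices, so the width is 2.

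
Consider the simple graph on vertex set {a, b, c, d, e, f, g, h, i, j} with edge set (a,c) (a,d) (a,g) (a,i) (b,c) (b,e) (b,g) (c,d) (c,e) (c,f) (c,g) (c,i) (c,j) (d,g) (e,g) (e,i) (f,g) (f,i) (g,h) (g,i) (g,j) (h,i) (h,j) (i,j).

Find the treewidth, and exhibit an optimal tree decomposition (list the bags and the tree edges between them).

Treewidth 3.
Bags: B1 = {c, g, i, j}  B2 = {c, e, g, i}  B3 = {a, c, g, i}  B4 = {b, c, e, g}  B5 = {g, h, i, j}  B6 = {c, f, g, i}  B7 = {a, c, d, g}
Tree: B1–B2, B1–B3, B2–B4, B1–B5, B1–B6, B3–B7

Each bag holds 4 vertices, so the decomposition has width 3, which upper-bounds the treewidth. On the other hand G contains the 4-clique {g, h, i, j}. A clique must lie in a single bag of any decomposition, so no decomposition can have width below 3. Hence tw(G) = 3 exactly.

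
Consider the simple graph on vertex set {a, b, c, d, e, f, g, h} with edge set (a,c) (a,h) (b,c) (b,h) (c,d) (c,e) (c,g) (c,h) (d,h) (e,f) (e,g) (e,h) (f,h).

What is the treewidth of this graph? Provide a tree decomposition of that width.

Each bag holds 3 vertices, so the decomposition has width 2, which upper-bounds the treewidth. For the lower bound, the 3 vertices {c, e, g} are pairwise adjacent, and any tree decomposition puts a clique entirely inside one bag — forcing width ≥ 2. Therefore the treewidth is 2.

Treewidth 2.
Bags: B1 = {c, e, h}  B2 = {c, d, h}  B3 = {c, e, g}  B4 = {e, f, h}  B5 = {b, c, h}  B6 = {a, c, h}
Tree: B1–B2, B1–B3, B1–B4, B1–B5, B1–B6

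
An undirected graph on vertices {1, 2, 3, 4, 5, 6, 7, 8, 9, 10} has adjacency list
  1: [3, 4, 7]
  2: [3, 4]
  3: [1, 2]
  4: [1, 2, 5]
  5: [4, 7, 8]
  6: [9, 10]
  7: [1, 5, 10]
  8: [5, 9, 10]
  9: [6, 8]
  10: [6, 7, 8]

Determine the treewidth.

2

A width-2 tree decomposition is:
Bags: B1 = {2, 3, 4}  B2 = {1, 3, 4}  B3 = {1, 4, 5}  B4 = {1, 5, 7}  B5 = {5, 7, 8}  B6 = {7, 8, 10}  B7 = {8, 9, 10}  B8 = {6, 9, 10}
Tree: B1–B2, B2–B3, B3–B4, B4–B5, B5–B6, B6–B7, B7–B8
Every bag has size at most 3, so the width is 3 − 1 = 2 and tw(G) ≤ 2. For the lower bound, G contains the cycle 2–3–1–4–2, so G is not a forest; only forests have treewidth ≤ 1, hence tw(G) ≥ 2. Hence tw(G) = 2 exactly.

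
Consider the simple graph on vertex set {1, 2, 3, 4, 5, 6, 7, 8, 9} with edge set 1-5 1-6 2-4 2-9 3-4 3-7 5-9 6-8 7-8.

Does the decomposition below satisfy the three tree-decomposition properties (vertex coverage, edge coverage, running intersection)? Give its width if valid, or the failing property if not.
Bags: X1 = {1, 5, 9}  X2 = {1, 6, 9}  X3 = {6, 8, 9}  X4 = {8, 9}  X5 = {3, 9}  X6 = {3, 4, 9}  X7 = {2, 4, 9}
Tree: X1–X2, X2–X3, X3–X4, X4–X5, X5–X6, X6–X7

A tree decomposition must satisfy three properties: every vertex lies in some bag; for every edge, both endpoints lie together in some bag; and for every vertex, the bags containing it form a connected subtree. Here vertex 7 appears in no bag, so the decomposition is invalid.

No — vertex 7 appears in no bag.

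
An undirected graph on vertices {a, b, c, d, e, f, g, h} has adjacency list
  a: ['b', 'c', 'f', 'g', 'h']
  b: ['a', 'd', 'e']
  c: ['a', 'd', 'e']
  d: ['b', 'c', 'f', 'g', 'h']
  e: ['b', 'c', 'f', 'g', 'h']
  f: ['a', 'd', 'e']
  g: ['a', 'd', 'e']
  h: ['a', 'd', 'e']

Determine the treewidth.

3

A width-3 tree decomposition is:
Bags: B1 = {a, c, d, e}  B2 = {a, d, e, h}  B3 = {a, d, e, f}  B4 = {a, d, e, g}  B5 = {a, b, d, e}
Tree: B1–B2, B2–B3, B3–B4, B4–B5
Every bag has size at most 4, so the width is 4 − 1 = 3 and tw(G) ≤ 3. For the lower bound: the 4 vertex sets {c,e}, {a,h}, {d}, {f} are disjoint, each induces a connected subgraph, and every pair is joined by at least one edge of G. Contracting each set to a single vertex therefore yields K_{4} as a minor, and since treewidth is minor-monotone, tw(G) ≥ tw(K_{4}) = 3. The upper and lower bounds meet at 3, so that is the treewidth.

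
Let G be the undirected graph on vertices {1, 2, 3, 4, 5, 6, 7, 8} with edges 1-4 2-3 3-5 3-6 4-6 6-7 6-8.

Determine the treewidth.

1

A width-1 tree decomposition is:
Bags: B1 = {6, 7}  B2 = {6, 8}  B3 = {3, 6}  B4 = {4, 6}  B5 = {2, 3}  B6 = {3, 5}  B7 = {1, 4}
Tree: B1–B2, B2–B3, B1–B4, B3–B5, B3–B6, B4–B7
Every bag has size at most 2, so the width is 2 − 1 = 1 and tw(G) ≤ 1. Since G has at least one edge (e.g. 7–6), it is not an edgeless graph, so tw(G) ≥ 1. Hence tw(G) = 1 exactly.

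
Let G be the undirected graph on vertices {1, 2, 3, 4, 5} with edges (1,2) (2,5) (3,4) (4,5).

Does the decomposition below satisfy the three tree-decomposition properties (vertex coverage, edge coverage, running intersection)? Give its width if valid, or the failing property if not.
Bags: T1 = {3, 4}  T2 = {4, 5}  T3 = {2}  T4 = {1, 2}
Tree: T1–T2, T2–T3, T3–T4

A tree decomposition must satisfy three properties: every vertex lies in some bag; for every edge, both endpoints lie together in some bag; and for every vertex, the bags containing it form a connected subtree. Here edge (5,2) lies in no bag, so the decomposition is invalid.

No — edge (5,2) lies in no bag.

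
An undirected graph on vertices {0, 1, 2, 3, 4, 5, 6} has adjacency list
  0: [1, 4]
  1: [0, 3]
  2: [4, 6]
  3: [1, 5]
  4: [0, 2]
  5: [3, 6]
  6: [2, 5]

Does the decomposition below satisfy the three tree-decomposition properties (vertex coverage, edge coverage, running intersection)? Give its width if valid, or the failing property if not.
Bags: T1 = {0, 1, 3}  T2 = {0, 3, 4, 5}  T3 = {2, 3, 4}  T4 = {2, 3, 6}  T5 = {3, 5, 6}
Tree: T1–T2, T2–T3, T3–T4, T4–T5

No — bags containing vertex 5 are not connected in the tree.

A tree decomposition must satisfy three properties: every vertex lies in some bag; for every edge, both endpoints lie together in some bag; and for every vertex, the bags containing it form a connected subtree. Here bags containing vertex 5 are not connected in the tree, so the decomposition is invalid.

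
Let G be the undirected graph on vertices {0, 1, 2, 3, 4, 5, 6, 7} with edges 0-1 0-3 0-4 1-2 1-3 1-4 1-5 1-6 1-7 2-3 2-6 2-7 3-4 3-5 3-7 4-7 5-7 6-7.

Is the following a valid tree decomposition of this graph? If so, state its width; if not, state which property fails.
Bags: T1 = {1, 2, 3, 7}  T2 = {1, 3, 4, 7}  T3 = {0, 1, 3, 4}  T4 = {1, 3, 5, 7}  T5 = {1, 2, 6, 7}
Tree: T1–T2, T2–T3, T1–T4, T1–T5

Yes; width 3.

Checking the three conditions: (i) the bags cover all of {0, 1, 2, 3, 4, 5, 6, 7}; (ii) for each edge, some bag contains both endpoints; (iii) the bags containing any fixed vertex form a subtree. All hold, so the decomposition is valid with width 4 − 1 = 3.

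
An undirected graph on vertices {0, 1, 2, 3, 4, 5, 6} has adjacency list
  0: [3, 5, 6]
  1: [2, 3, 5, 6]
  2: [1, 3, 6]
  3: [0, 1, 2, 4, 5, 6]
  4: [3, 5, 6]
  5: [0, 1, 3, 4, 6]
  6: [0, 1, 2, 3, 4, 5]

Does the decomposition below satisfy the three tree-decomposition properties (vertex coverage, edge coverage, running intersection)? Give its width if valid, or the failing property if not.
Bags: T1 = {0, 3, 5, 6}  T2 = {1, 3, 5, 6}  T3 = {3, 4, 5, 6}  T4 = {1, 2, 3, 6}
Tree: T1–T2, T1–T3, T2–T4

Checking the three conditions: (i) the bags cover all of {0, 1, 2, 3, 4, 5, 6}; (ii) for each edge, some bag contains both endpoints; (iii) the bags containing any fixed vertex form a subtree. All hold, so the decomposition is valid with width 4 − 1 = 3.

Yes; width 3.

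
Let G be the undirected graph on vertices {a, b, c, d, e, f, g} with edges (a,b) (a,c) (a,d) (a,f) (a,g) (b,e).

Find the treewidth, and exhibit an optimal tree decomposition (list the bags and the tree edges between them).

Every bag has size at most 2, so the width is 2 − 1 = 1 and tw(G) ≤ 1. G has an edge, so its treewidth is at least 1. Hence tw(G) = 1 exactly.

Treewidth 1.
Bags: B1 = {a, b}  B2 = {a, g}  B3 = {a, c}  B4 = {a, f}  B5 = {b, e}  B6 = {a, d}
Tree: B1–B2, B1–B3, B2–B4, B1–B5, B1–B6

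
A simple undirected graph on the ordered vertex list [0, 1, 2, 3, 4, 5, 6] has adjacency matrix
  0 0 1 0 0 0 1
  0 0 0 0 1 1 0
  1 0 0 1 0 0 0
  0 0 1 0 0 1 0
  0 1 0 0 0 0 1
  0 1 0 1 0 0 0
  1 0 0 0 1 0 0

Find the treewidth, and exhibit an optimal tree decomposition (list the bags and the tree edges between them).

Treewidth 2.
One such decomposition:
Bags: B1 = {1, 4, 5}  B2 = {4, 5, 6}  B3 = {0, 5, 6}  B4 = {0, 2, 5}  B5 = {2, 3, 5}
Tree: B1–B2, B2–B3, B3–B4, B4–B5

Each bag holds 3 vertices, so the decomposition has width 2, which upper-bounds the treewidth. For the lower bound, G contains the cycle 5–1–4–6–0–2–3–5, so G is not a forest; only forests have treewidth ≤ 1, hence tw(G) ≥ 2. Combining the bounds, tw(G) = 2.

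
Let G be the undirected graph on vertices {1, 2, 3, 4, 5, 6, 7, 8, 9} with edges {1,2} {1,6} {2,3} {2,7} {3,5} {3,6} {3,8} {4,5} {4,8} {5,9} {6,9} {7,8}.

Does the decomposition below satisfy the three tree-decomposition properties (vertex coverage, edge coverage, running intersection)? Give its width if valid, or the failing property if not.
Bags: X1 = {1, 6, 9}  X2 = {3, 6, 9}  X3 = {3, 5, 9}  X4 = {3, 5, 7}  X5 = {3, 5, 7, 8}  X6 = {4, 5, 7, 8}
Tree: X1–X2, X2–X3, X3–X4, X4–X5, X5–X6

No — vertex 2 appears in no bag.

A tree decomposition must satisfy three properties: every vertex lies in some bag; for every edge, both endpoints lie together in some bag; and for every vertex, the bags containing it form a connected subtree. Here vertex 2 appears in no bag, so the decomposition is invalid.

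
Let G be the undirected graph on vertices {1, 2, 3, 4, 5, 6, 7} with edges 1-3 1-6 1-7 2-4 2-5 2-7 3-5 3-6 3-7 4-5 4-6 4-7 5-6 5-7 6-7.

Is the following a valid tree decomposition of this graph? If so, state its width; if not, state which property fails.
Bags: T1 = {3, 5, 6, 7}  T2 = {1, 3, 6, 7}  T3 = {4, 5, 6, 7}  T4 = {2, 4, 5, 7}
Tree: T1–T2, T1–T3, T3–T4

Yes; width 3.

Every vertex of G appears in some bag (union = {1, 2, 3, 4, 5, 6, 7}); every edge is covered by a bag; and for each vertex v the set of bags containing v is connected in the bag tree. The decomposition is therefore valid. The largest bag has 4 vertices, so the width is 3.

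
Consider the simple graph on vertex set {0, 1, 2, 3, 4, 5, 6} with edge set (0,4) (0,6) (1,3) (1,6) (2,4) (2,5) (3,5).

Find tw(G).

2

A width-2 tree decomposition is:
Bags: B1 = {1, 3, 6}  B2 = {0, 3, 6}  B3 = {0, 3, 4}  B4 = {2, 3, 4}  B5 = {2, 3, 5}
Tree: B1–B2, B2–B3, B3–B4, B4–B5
Each bag holds 3 vertices, so the decomposition has width 2, which upper-bounds the treewidth. For the lower bound, G contains the cycle 3–1–6–0–4–2–5–3, so G is not a forest; only forests have treewidth ≤ 1, hence tw(G) ≥ 2. Combining the bounds, tw(G) = 2.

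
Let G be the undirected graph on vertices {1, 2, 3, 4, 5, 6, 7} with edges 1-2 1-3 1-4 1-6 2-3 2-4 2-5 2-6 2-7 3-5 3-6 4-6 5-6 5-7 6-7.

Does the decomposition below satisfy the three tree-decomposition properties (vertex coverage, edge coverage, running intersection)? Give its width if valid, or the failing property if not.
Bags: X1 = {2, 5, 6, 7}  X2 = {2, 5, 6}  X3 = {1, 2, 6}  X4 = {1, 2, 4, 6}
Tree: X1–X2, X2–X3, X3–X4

No — vertex 3 appears in no bag.

A tree decomposition must satisfy three properties: every vertex lies in some bag; for every edge, both endpoints lie together in some bag; and for every vertex, the bags containing it form a connected subtree. Here vertex 3 appears in no bag, so the decomposition is invalid.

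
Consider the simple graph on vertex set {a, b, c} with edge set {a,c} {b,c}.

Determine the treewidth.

1

A width-1 tree decomposition is:
Bags: B1 = {a, c}  B2 = {b, c}
Tree: B1–B2
The largest bag has 2 vertices, giving width 1; this decomposition certifies tw(G) ≤ 1. Since G has at least one edge (e.g. c–a), it is not an edgeless graph, so tw(G) ≥ 1. Combining the bounds, tw(G) = 1.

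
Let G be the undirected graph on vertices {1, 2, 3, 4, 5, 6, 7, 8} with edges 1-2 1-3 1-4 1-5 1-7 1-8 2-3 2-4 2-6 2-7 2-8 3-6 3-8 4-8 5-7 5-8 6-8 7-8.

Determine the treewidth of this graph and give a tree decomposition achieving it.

Each bag holds 4 vertices, so the decomposition has width 3, which upper-bounds the treewidth. On the other hand G contains the 4-clique {1, 2, 3, 8}. A clique must lie in a single bag of any decomposition, so no decomposition can have width below 3. Hence tw(G) = 3 exactly.

Treewidth 3.
Bags: B1 = {1, 2, 3, 8}  B2 = {1, 2, 7, 8}  B3 = {1, 2, 4, 8}  B4 = {2, 3, 6, 8}  B5 = {1, 5, 7, 8}
Tree: B1–B2, B1–B3, B1–B4, B2–B5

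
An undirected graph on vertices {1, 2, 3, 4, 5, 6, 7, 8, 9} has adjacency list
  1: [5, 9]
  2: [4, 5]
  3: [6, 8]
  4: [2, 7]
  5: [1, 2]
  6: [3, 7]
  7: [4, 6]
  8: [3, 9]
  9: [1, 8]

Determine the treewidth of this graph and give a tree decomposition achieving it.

Treewidth 2.
Bags: B1 = {3, 6, 7}  B2 = {3, 4, 7}  B3 = {2, 3, 4}  B4 = {2, 3, 5}  B5 = {1, 3, 5}  B6 = {1, 3, 9}  B7 = {3, 8, 9}
Tree: B1–B2, B2–B3, B3–B4, B4–B5, B5–B6, B6–B7

The largest bag has 3 vertices, giving width 2; this decomposition certifies tw(G) ≤ 2. The edges 3–6–7–4–2–5–1–9–8–3 form a cycle, so G is not a tree and its treewidth is at least 2. Therefore the treewidth is 2.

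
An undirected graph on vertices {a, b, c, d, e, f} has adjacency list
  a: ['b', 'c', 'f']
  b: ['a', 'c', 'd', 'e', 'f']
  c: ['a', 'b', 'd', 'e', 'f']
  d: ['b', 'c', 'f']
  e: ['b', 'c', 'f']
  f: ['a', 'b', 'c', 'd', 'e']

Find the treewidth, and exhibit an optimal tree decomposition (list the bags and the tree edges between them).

Every bag has size at most 4, so the width is 4 − 1 = 3 and tw(G) ≤ 3. On the other hand G contains the 4-clique {b, c, d, f}. A clique must lie in a single bag of any decomposition, so no decomposition can have width below 3. Hence tw(G) = 3 exactly.

Treewidth 3.
Bags: B1 = {b, c, e, f}  B2 = {b, c, d, f}  B3 = {a, b, c, f}
Tree: B1–B2, B1–B3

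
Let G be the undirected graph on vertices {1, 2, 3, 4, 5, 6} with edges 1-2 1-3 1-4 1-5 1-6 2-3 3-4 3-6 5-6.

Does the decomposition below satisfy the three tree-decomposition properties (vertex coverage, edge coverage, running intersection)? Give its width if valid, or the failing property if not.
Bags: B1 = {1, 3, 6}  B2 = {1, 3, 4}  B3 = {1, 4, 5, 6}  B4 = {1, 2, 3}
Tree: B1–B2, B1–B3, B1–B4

A tree decomposition must satisfy three properties: every vertex lies in some bag; for every edge, both endpoints lie together in some bag; and for every vertex, the bags containing it form a connected subtree. Here bags containing vertex 4 are not connected in the tree, so the decomposition is invalid.

No — bags containing vertex 4 are not connected in the tree.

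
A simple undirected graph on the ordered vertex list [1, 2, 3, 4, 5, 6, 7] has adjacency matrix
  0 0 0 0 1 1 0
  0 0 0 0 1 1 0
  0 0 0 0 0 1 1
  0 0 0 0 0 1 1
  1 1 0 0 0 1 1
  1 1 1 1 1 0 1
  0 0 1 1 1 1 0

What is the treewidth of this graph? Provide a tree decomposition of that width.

Treewidth 2.
Bags: B1 = {3, 6, 7}  B2 = {5, 6, 7}  B3 = {4, 6, 7}  B4 = {2, 5, 6}  B5 = {1, 5, 6}
Tree: B1–B2, B2–B3, B2–B4, B4–B5

Every bag has size at most 3, so the width is 3 − 1 = 2 and tw(G) ≤ 2. On the other hand G contains the 3-clique {3, 6, 7}. A clique must lie in a single bag of any decomposition, so no decomposition can have width below 2. Hence tw(G) = 2 exactly.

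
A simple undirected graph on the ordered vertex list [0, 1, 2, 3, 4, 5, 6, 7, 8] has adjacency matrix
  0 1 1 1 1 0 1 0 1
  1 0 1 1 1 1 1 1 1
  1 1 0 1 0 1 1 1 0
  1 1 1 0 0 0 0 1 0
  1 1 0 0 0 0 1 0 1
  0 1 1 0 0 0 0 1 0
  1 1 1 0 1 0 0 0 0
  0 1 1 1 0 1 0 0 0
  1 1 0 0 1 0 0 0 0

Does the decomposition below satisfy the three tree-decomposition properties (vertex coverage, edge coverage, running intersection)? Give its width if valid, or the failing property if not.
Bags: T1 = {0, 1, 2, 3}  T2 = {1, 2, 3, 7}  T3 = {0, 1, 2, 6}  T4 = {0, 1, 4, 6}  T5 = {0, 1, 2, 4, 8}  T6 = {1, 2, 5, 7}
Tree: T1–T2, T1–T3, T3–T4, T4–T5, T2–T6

A tree decomposition must satisfy three properties: every vertex lies in some bag; for every edge, both endpoints lie together in some bag; and for every vertex, the bags containing it form a connected subtree. Here bags containing vertex 2 are not connected in the tree, so the decomposition is invalid.

No — bags containing vertex 2 are not connected in the tree.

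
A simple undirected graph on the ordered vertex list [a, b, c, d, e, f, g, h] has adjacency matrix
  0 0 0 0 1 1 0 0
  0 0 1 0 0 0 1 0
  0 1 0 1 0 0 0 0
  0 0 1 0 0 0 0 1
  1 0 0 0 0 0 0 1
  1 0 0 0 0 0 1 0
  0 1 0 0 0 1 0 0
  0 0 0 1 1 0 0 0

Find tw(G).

2

A width-2 tree decomposition is:
Bags: B1 = {b, c, d}  B2 = {b, d, h}  B3 = {b, e, h}  B4 = {a, b, e}  B5 = {a, b, f}  B6 = {b, f, g}
Tree: B1–B2, B2–B3, B3–B4, B4–B5, B5–B6
The largest bag has 3 vertices, giving width 2; this decomposition certifies tw(G) ≤ 2. Since b–c–d–h–e–a–f–g–b is a cycle in G, G is not acyclic. Forests are exactly the graphs of treewidth ≤ 1, so tw(G) ≥ 2. Hence tw(G) = 2 exactly.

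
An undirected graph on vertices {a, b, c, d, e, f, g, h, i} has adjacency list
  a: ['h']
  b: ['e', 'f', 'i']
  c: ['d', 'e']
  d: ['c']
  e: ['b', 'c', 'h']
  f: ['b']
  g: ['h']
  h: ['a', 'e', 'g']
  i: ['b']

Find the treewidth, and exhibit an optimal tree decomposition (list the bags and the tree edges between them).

Each bag holds 2 vertices, so the decomposition has width 1, which upper-bounds the treewidth. Any graph with an edge has treewidth ≥ 1, and G has the edge f–b. Therefore the treewidth is 1.

Treewidth 1.
One optimal decomposition is:
Bags: B1 = {b, f}  B2 = {b, e}  B3 = {e, h}  B4 = {b, i}  B5 = {a, h}  B6 = {c, e}  B7 = {c, d}  B8 = {g, h}
Tree: B1–B2, B2–B3, B2–B4, B3–B5, B2–B6, B6–B7, B5–B8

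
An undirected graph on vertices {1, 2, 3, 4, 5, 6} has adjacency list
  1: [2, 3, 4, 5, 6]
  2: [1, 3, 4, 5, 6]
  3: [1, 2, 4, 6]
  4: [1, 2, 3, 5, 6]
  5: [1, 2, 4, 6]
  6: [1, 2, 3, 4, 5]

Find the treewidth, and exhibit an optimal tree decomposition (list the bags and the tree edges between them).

Treewidth 4.
Bags: B1 = {1, 2, 3, 4, 6}  B2 = {1, 2, 4, 5, 6}
Tree: B1–B2

The largest bag has 5 vertices, giving width 4; this decomposition certifies tw(G) ≤ 4. Conversely, {1, 2, 3, 4, 6} is a clique of size 5, and the vertices of any clique must share a bag in every tree decomposition; so some bag has ≥ 5 vertices and tw(G) ≥ 4. Hence tw(G) = 4 exactly.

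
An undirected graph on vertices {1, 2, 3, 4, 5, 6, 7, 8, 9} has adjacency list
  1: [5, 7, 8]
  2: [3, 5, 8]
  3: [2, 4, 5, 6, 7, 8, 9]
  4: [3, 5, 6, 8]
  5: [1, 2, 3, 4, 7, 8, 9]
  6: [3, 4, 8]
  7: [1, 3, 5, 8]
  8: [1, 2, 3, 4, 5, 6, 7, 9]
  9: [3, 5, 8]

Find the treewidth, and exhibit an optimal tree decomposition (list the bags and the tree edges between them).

Every bag has size at most 4, so the width is 4 − 1 = 3 and tw(G) ≤ 3. For the lower bound, the 4 vertices {1, 5, 7, 8} are pairwise adjacent, and any tree decomposition puts a clique entirely inside one bag — forcing width ≥ 3. The upper and lower bounds meet at 3, so that is the treewidth.

Treewidth 3.
Bags: B1 = {3, 5, 7, 8}  B2 = {3, 4, 5, 8}  B3 = {1, 5, 7, 8}  B4 = {2, 3, 5, 8}  B5 = {3, 4, 6, 8}  B6 = {3, 5, 8, 9}
Tree: B1–B2, B1–B3, B2–B4, B2–B5, B2–B6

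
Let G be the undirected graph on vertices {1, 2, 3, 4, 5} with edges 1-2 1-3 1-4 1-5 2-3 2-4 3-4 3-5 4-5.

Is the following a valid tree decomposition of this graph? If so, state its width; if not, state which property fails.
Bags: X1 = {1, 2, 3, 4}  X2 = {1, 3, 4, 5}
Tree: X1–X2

Yes; width 3.

Checking the three conditions: (i) the bags cover all of {1, 2, 3, 4, 5}; (ii) for each edge, some bag contains both endpoints; (iii) the bags containing any fixed vertex form a subtree. All hold, so the decomposition is valid with width 4 − 1 = 3.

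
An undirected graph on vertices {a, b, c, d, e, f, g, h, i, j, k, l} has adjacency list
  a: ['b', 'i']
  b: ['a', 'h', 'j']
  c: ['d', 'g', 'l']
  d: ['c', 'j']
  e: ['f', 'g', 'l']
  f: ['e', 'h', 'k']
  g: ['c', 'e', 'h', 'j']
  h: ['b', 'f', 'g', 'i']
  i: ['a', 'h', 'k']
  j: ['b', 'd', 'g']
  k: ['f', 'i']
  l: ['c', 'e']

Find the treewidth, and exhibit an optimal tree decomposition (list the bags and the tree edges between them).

Treewidth 3.
Bags: B1 = {a, b, i, k}  B2 = {b, h, i, k}  B3 = {b, f, h, k}  B4 = {b, f, h, j}  B5 = {f, g, h, j}  B6 = {e, f, g, j}  B7 = {d, e, g, j}  B8 = {c, d, e, g}  B9 = {c, d, e, l}
Tree: B1–B2, B2–B3, B3–B4, B4–B5, B5–B6, B6–B7, B7–B8, B8–B9

Every bag has size at most 4, so the width is 4 − 1 = 3 and tw(G) ≤ 3. For the lower bound: the 4 vertex sets {a,i,k}, {b}, {h}, {e,f,g,j} are disjoint, each induces a connected subgraph, and every pair is joined by at least one edge of G. Contracting each set to a single vertex therefore yields K_{4} as a minor, and since treewidth is minor-monotone, tw(G) ≥ tw(K_{4}) = 3. The upper and lower bounds meet at 3, so that is the treewidth.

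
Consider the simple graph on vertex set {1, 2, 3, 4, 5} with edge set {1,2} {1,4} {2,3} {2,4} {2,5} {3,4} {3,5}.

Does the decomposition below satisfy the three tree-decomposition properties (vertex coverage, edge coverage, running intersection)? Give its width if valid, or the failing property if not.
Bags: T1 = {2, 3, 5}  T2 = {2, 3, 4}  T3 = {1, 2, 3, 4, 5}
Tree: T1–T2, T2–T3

No — bags containing vertex 5 are not connected in the tree.

A tree decomposition must satisfy three properties: every vertex lies in some bag; for every edge, both endpoints lie together in some bag; and for every vertex, the bags containing it form a connected subtree. Here bags containing vertex 5 are not connected in the tree, so the decomposition is invalid.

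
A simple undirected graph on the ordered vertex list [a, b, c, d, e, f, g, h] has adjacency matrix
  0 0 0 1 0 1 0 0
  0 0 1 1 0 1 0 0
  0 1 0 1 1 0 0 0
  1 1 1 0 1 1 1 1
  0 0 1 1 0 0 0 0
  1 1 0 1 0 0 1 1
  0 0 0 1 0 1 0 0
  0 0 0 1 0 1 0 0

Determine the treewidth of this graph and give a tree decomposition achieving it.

Every bag has size at most 3, so the width is 3 − 1 = 2 and tw(G) ≤ 2. Conversely, {c, d, e} is a clique of size 3, and the vertices of any clique must share a bag in every tree decomposition; so some bag has ≥ 3 vertices and tw(G) ≥ 2. Hence tw(G) = 2 exactly.

Treewidth 2.
One optimal decomposition is:
Bags: B1 = {b, d, f}  B2 = {a, d, f}  B3 = {d, f, g}  B4 = {b, c, d}  B5 = {d, f, h}  B6 = {c, d, e}
Tree: B1–B2, B2–B3, B1–B4, B3–B5, B4–B6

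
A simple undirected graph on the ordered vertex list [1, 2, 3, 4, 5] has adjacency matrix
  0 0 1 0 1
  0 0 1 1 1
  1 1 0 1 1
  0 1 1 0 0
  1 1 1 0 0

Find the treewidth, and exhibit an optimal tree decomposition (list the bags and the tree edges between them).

Every bag has size at most 3, so the width is 3 − 1 = 2 and tw(G) ≤ 2. Conversely, {1, 3, 5} is a clique of size 3, and the vertices of any clique must share a bag in every tree decomposition; so some bag has ≥ 3 vertices and tw(G) ≥ 2. The upper and lower bounds meet at 2, so that is the treewidth.

Treewidth 2.
One optimal decomposition is:
Bags: B1 = {2, 3, 4}  B2 = {2, 3, 5}  B3 = {1, 3, 5}
Tree: B1–B2, B2–B3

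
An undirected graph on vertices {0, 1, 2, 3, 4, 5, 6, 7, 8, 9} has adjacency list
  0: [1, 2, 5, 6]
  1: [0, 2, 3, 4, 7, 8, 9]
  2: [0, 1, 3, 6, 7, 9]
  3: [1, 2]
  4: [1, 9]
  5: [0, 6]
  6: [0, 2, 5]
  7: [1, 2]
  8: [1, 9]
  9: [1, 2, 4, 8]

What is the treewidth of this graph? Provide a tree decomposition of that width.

Treewidth 2.
One such decomposition:
Bags: B1 = {0, 1, 2}  B2 = {1, 2, 3}  B3 = {0, 2, 6}  B4 = {0, 5, 6}  B5 = {1, 2, 9}  B6 = {1, 4, 9}  B7 = {1, 2, 7}  B8 = {1, 8, 9}
Tree: B1–B2, B1–B3, B3–B4, B2–B5, B5–B6, B5–B7, B5–B8

Each bag holds 3 vertices, so the decomposition has width 2, which upper-bounds the treewidth. On the other hand G contains the 3-clique {1, 8, 9}. A clique must lie in a single bag of any decomposition, so no decomposition can have width below 2. Combining the bounds, tw(G) = 2.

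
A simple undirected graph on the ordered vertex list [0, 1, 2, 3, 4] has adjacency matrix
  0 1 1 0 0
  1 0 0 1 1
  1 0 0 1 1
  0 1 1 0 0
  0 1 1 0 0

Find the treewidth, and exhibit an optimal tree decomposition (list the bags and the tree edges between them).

The largest bag has 3 vertices, giving width 2; this decomposition certifies tw(G) ≤ 2. The edges 1–3–2–4–1 form a cycle, so G is not a tree and its treewidth is at least 2. Therefore the treewidth is 2.

Treewidth 2.
Bags: B1 = {1, 2, 3}  B2 = {1, 2, 4}  B3 = {0, 1, 2}
Tree: B1–B2, B2–B3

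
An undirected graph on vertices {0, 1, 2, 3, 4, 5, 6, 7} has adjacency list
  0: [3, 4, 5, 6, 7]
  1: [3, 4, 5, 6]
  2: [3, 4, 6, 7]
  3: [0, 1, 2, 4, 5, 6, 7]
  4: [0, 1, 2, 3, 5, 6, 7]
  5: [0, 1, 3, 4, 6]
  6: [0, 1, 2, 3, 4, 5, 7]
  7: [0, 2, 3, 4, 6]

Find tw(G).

4

A width-4 tree decomposition is:
Bags: B1 = {1, 3, 4, 5, 6}  B2 = {0, 3, 4, 5, 6}  B3 = {0, 3, 4, 6, 7}  B4 = {2, 3, 4, 6, 7}
Tree: B1–B2, B2–B3, B3–B4
Each bag holds 5 vertices, so the decomposition has width 4, which upper-bounds the treewidth. For the lower bound, the 5 vertices {0, 3, 4, 5, 6} are pairwise adjacent, and any tree decomposition puts a clique entirely inside one bag — forcing width ≥ 4. The upper and lower bounds meet at 4, so that is the treewidth.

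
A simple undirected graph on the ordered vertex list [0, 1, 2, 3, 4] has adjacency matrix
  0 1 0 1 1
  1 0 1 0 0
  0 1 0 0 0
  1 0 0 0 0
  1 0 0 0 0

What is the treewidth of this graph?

A width-1 tree decomposition is:
Bags: B1 = {0, 3}  B2 = {0, 1}  B3 = {1, 2}  B4 = {0, 4}
Tree: B1–B2, B2–B3, B1–B4
Every bag has size at most 2, so the width is 2 − 1 = 1 and tw(G) ≤ 1. Since G has at least one edge (e.g. 3–0), it is not an edgeless graph, so tw(G) ≥ 1. The upper and lower bounds meet at 1, so that is the treewidth.

1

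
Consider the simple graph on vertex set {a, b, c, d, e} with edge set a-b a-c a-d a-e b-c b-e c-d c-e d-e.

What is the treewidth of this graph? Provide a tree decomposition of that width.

Each bag holds 4 vertices, so the decomposition has width 3, which upper-bounds the treewidth. Conversely, {a, c, d, e} is a clique of size 4, and the vertices of any clique must share a bag in every tree decomposition; so some bag has ≥ 4 vertices and tw(G) ≥ 3. Combining the bounds, tw(G) = 3.

Treewidth 3.
One optimal decomposition is:
Bags: B1 = {a, b, c, e}  B2 = {a, c, d, e}
Tree: B1–B2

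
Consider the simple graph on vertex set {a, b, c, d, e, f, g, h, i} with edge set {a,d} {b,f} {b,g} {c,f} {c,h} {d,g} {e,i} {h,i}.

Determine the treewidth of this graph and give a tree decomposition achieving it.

Treewidth 1.
One optimal decomposition is:
Bags: B1 = {a, d}  B2 = {d, g}  B3 = {b, g}  B4 = {b, f}  B5 = {c, f}  B6 = {c, h}  B7 = {h, i}  B8 = {e, i}
Tree: B1–B2, B2–B3, B3–B4, B4–B5, B5–B6, B6–B7, B7–B8

The largest bag has 2 vertices, giving width 1; this decomposition certifies tw(G) ≤ 1. Any graph with an edge has treewidth ≥ 1, and G has the edge a–d. Combining the bounds, tw(G) = 1.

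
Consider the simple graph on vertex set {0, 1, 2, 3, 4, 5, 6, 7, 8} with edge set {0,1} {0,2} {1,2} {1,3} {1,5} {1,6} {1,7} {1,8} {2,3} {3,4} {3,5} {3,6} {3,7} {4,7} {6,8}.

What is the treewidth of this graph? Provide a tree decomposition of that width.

Every bag has size at most 3, so the width is 3 − 1 = 2 and tw(G) ≤ 2. For the lower bound, the 3 vertices {0, 1, 2} are pairwise adjacent, and any tree decomposition puts a clique entirely inside one bag — forcing width ≥ 2. The upper and lower bounds meet at 2, so that is the treewidth.

Treewidth 2.
Bags: B1 = {1, 3, 5}  B2 = {1, 3, 7}  B3 = {1, 3, 6}  B4 = {1, 2, 3}  B5 = {1, 6, 8}  B6 = {3, 4, 7}  B7 = {0, 1, 2}
Tree: B1–B2, B1–B3, B3–B4, B3–B5, B2–B6, B4–B7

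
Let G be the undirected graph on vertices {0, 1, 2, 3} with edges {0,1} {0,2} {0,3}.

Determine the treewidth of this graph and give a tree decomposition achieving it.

Every bag has size at most 2, so the width is 2 − 1 = 1 and tw(G) ≤ 1. Since G has at least one edge (e.g. 1–0), it is not an edgeless graph, so tw(G) ≥ 1. The upper and lower bounds meet at 1, so that is the treewidth.

Treewidth 1.
One optimal decomposition is:
Bags: B1 = {0, 1}  B2 = {0, 2}  B3 = {0, 3}
Tree: B1–B2, B1–B3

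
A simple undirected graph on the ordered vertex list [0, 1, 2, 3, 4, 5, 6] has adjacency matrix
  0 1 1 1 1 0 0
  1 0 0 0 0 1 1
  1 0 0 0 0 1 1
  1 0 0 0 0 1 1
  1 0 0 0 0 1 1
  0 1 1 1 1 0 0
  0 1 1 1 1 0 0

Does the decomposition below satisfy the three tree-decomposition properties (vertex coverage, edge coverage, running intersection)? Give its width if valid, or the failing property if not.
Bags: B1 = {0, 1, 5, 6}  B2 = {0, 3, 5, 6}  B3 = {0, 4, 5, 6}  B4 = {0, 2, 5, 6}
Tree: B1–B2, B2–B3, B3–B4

Yes; width 3.

Every vertex of G appears in some bag (union = {0, 1, 2, 3, 4, 5, 6}); every edge is covered by a bag; and for each vertex v the set of bags containing v is connected in the bag tree. The decomposition is therefore valid. The largest bag has 4 vertices, so the width is 3.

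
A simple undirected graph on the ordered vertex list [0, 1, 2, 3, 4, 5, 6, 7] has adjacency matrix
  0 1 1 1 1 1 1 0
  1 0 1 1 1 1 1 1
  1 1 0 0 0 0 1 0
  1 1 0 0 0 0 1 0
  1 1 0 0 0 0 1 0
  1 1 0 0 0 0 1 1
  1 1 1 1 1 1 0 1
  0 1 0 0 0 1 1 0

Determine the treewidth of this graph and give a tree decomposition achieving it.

Treewidth 3.
One optimal decomposition is:
Bags: B1 = {0, 1, 2, 6}  B2 = {0, 1, 3, 6}  B3 = {0, 1, 5, 6}  B4 = {0, 1, 4, 6}  B5 = {1, 5, 6, 7}
Tree: B1–B2, B1–B3, B2–B4, B3–B5

Every bag has size at most 4, so the width is 4 − 1 = 3 and tw(G) ≤ 3. For the lower bound, the 4 vertices {0, 1, 2, 6} are pairwise adjacent, and any tree decomposition puts a clique entirely inside one bag — forcing width ≥ 3. Combining the bounds, tw(G) = 3.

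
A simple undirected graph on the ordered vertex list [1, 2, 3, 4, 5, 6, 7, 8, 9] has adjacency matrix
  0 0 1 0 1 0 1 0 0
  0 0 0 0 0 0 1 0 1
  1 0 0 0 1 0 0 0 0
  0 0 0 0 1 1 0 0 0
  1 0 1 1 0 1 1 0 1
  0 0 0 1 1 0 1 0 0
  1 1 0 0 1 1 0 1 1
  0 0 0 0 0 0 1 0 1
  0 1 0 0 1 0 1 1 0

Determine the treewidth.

A width-2 tree decomposition is:
Bags: B1 = {7, 8, 9}  B2 = {5, 7, 9}  B3 = {1, 5, 7}  B4 = {5, 6, 7}  B5 = {1, 3, 5}  B6 = {2, 7, 9}  B7 = {4, 5, 6}
Tree: B1–B2, B2–B3, B2–B4, B3–B5, B2–B6, B4–B7
Each bag holds 3 vertices, so the decomposition has width 2, which upper-bounds the treewidth. On the other hand G contains the 3-clique {7, 8, 9}. A clique must lie in a single bag of any decomposition, so no decomposition can have width below 2. Therefore the treewidth is 2.

2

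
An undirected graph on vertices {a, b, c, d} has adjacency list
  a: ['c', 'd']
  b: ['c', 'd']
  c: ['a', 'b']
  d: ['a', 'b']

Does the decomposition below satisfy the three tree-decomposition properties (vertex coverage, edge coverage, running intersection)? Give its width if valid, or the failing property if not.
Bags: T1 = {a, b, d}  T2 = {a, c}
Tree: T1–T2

A tree decomposition must satisfy three properties: every vertex lies in some bag; for every edge, both endpoints lie together in some bag; and for every vertex, the bags containing it form a connected subtree. Here edge (b,c) lies in no bag, so the decomposition is invalid.

No — edge (b,c) lies in no bag.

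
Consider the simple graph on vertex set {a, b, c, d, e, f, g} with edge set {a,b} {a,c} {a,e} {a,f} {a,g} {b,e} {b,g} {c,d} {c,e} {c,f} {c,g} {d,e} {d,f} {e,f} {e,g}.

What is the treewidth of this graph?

3

A width-3 tree decomposition is:
Bags: B1 = {a, c, e, f}  B2 = {a, c, e, g}  B3 = {a, b, e, g}  B4 = {c, d, e, f}
Tree: B1–B2, B2–B3, B1–B4
The largest bag has 4 vertices, giving width 3; this decomposition certifies tw(G) ≤ 3. On the other hand G contains the 4-clique {a, c, e, g}. A clique must lie in a single bag of any decomposition, so no decomposition can have width below 3. Hence tw(G) = 3 exactly.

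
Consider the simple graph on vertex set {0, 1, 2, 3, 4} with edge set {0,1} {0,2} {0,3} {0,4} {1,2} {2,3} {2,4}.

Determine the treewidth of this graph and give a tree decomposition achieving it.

Treewidth 2.
Bags: B1 = {0, 2, 3}  B2 = {0, 1, 2}  B3 = {0, 2, 4}
Tree: B1–B2, B1–B3

Every bag has size at most 3, so the width is 3 − 1 = 2 and tw(G) ≤ 2. Conversely, {0, 1, 2} is a clique of size 3, and the vertices of any clique must share a bag in every tree decomposition; so some bag has ≥ 3 vertices and tw(G) ≥ 2. Combining the bounds, tw(G) = 2.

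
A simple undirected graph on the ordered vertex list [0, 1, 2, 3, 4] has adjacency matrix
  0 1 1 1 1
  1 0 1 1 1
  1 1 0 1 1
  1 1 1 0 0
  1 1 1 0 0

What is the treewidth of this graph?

A width-3 tree decomposition is:
Bags: B1 = {0, 1, 2, 3}  B2 = {0, 1, 2, 4}
Tree: B1–B2
Every bag has size at most 4, so the width is 4 − 1 = 3 and tw(G) ≤ 3. For the lower bound, the 4 vertices {0, 1, 2, 3} are pairwise adjacent, and any tree decomposition puts a clique entirely inside one bag — forcing width ≥ 3. Therefore the treewidth is 3.

3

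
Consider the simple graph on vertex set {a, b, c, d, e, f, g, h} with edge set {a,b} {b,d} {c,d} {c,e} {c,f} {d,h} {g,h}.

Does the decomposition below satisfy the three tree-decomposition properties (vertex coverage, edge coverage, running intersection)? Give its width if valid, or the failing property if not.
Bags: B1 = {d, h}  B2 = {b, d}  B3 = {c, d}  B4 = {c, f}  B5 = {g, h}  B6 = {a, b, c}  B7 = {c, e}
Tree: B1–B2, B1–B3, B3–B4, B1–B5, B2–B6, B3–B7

No — bags containing vertex c are not connected in the tree.

A tree decomposition must satisfy three properties: every vertex lies in some bag; for every edge, both endpoints lie together in some bag; and for every vertex, the bags containing it form a connected subtree. Here bags containing vertex c are not connected in the tree, so the decomposition is invalid.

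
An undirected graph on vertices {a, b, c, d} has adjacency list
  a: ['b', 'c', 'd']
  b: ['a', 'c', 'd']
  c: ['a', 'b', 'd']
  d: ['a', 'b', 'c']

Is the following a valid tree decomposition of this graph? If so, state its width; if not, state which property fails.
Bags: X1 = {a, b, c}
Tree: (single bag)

No — vertex d appears in no bag.

A tree decomposition must satisfy three properties: every vertex lies in some bag; for every edge, both endpoints lie together in some bag; and for every vertex, the bags containing it form a connected subtree. Here vertex d appears in no bag, so the decomposition is invalid.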